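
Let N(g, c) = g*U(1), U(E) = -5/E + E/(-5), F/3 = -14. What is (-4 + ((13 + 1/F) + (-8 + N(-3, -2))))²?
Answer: 12117361/44100 ≈ 274.77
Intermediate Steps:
F = -42 (F = 3*(-14) = -42)
U(E) = -5/E - E/5 (U(E) = -5/E + E*(-⅕) = -5/E - E/5)
N(g, c) = -26*g/5 (N(g, c) = g*(-5/1 - ⅕*1) = g*(-5*1 - ⅕) = g*(-5 - ⅕) = g*(-26/5) = -26*g/5)
(-4 + ((13 + 1/F) + (-8 + N(-3, -2))))² = (-4 + ((13 + 1/(-42)) + (-8 - 26/5*(-3))))² = (-4 + ((13 - 1/42) + (-8 + 78/5)))² = (-4 + (545/42 + 38/5))² = (-4 + 4321/210)² = (3481/210)² = 12117361/44100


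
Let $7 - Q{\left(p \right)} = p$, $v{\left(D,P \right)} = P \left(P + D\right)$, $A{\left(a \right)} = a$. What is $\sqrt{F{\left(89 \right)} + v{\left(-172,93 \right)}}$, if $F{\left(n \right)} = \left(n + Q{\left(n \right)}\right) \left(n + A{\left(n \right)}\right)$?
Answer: $i \sqrt{6101} \approx 78.109 i$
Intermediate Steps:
$v{\left(D,P \right)} = P \left(D + P\right)$
$Q{\left(p \right)} = 7 - p$
$F{\left(n \right)} = 14 n$ ($F{\left(n \right)} = \left(n - \left(-7 + n\right)\right) \left(n + n\right) = 7 \cdot 2 n = 14 n$)
$\sqrt{F{\left(89 \right)} + v{\left(-172,93 \right)}} = \sqrt{14 \cdot 89 + 93 \left(-172 + 93\right)} = \sqrt{1246 + 93 \left(-79\right)} = \sqrt{1246 - 7347} = \sqrt{-6101} = i \sqrt{6101}$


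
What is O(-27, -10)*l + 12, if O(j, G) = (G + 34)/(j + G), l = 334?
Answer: -7572/37 ≈ -204.65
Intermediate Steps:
O(j, G) = (34 + G)/(G + j)
O(-27, -10)*l + 12 = ((34 - 10)/(-10 - 27))*334 + 12 = (24/(-37))*334 + 12 = -1/37*24*334 + 12 = -24/37*334 + 12 = -8016/37 + 12 = -7572/37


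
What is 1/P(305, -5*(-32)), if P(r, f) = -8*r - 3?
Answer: -1/2443 ≈ -0.00040933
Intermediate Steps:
P(r, f) = -3 - 8*r
1/P(305, -5*(-32)) = 1/(-3 - 8*305) = 1/(-3 - 2440) = 1/(-2443) = -1/2443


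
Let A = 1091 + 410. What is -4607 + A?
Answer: -3106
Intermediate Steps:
A = 1501
-4607 + A = -4607 + 1501 = -3106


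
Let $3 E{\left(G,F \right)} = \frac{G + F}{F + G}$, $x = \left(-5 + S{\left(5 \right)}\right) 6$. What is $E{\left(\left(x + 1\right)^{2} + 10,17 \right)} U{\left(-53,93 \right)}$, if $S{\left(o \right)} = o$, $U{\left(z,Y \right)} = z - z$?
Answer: $0$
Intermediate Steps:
$U{\left(z,Y \right)} = 0$
$x = 0$ ($x = \left(-5 + 5\right) 6 = 0 \cdot 6 = 0$)
$E{\left(G,F \right)} = \frac{1}{3}$ ($E{\left(G,F \right)} = \frac{\left(G + F\right) \frac{1}{F + G}}{3} = \frac{\left(F + G\right) \frac{1}{F + G}}{3} = \frac{1}{3} \cdot 1 = \frac{1}{3}$)
$E{\left(\left(x + 1\right)^{2} + 10,17 \right)} U{\left(-53,93 \right)} = \frac{1}{3} \cdot 0 = 0$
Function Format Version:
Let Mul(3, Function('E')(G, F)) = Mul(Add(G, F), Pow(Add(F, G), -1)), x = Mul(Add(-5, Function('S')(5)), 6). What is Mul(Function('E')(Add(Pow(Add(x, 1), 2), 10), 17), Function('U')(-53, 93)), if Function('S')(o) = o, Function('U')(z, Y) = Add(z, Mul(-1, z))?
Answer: 0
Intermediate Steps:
Function('U')(z, Y) = 0
x = 0 (x = Mul(Add(-5, 5), 6) = Mul(0, 6) = 0)
Function('E')(G, F) = Rational(1, 3) (Function('E')(G, F) = Mul(Rational(1, 3), Mul(Add(G, F), Pow(Add(F, G), -1))) = Mul(Rational(1, 3), Mul(Add(F, G), Pow(Add(F, G), -1))) = Mul(Rational(1, 3), 1) = Rational(1, 3))
Mul(Function('E')(Add(Pow(Add(x, 1), 2), 10), 17), Function('U')(-53, 93)) = Mul(Rational(1, 3), 0) = 0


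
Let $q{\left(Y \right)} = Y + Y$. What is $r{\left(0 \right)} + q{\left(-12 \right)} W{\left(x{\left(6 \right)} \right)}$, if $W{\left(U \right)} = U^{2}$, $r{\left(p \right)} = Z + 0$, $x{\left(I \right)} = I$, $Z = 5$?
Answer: $-859$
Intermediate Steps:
$r{\left(p \right)} = 5$ ($r{\left(p \right)} = 5 + 0 = 5$)
$q{\left(Y \right)} = 2 Y$
$r{\left(0 \right)} + q{\left(-12 \right)} W{\left(x{\left(6 \right)} \right)} = 5 + 2 \left(-12\right) 6^{2} = 5 - 864 = -859$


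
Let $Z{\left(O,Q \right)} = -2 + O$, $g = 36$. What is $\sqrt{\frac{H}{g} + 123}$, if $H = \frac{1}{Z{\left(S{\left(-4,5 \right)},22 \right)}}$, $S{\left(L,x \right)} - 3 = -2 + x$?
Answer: $\frac{\sqrt{17713}}{12} \approx 11.091$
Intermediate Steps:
$S{\left(L,x \right)} = 1 + x$ ($S{\left(L,x \right)} = 3 + \left(-2 + x\right) = 1 + x$)
$H = \frac{1}{4}$ ($H = \frac{1}{-2 + \left(1 + 5\right)} = \frac{1}{-2 + 6} = \frac{1}{4} \approx 0.25$)
$\sqrt{\frac{H}{g} + 123} = \sqrt{\frac{1}{4 \cdot 36} + 123} = \sqrt{\frac{1}{4} \cdot \frac{1}{36} + 123} = \sqrt{\frac{1}{144} + 123} = \sqrt{\frac{17713}{144}} = \frac{\sqrt{17713}}{12}$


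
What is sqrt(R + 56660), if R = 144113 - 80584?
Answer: sqrt(120189) ≈ 346.68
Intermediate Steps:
R = 63529
sqrt(R + 56660) = sqrt(63529 + 56660) = sqrt(120189)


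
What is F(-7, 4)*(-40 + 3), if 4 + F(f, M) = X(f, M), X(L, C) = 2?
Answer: 74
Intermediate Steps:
F(f, M) = -2 (F(f, M) = -4 + 2 = -2)
F(-7, 4)*(-40 + 3) = -2*(-40 + 3) = -2*(-37) = 74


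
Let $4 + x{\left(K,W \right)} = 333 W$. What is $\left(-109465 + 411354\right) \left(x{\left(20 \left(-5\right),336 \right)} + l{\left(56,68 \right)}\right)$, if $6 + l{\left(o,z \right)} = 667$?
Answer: $33976097505$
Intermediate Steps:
$l{\left(o,z \right)} = 661$ ($l{\left(o,z \right)} = -6 + 667 = 661$)
$x{\left(K,W \right)} = -4 + 333 W$
$\left(-109465 + 411354\right) \left(x{\left(20 \left(-5\right),336 \right)} + l{\left(56,68 \right)}\right) = \left(-109465 + 411354\right) \left(\left(-4 + 333 \cdot 336\right) + 661\right) = 301889 \left(\left(-4 + 111888\right) + 661\right) = 301889 \left(111884 + 661\right) = 301889 \cdot 112545 = 33976097505$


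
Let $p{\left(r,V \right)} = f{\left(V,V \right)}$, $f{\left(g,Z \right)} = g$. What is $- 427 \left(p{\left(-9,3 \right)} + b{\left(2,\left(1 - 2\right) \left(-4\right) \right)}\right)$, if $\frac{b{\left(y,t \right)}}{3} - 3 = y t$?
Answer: $-15372$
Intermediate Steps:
$p{\left(r,V \right)} = V$
$b{\left(y,t \right)} = 9 + 3 t y$ ($b{\left(y,t \right)} = 9 + 3 y t = 9 + 3 t y$)
$- 427 \left(p{\left(-9,3 \right)} + b{\left(2,\left(1 - 2\right) \left(-4\right) \right)}\right) = - 427 \left(3 + \left(9 + 3 \left(1 - 2\right) \left(-4\right) 2\right)\right) = - 427 \left(3 + \left(9 + 3 \left(\left(-1\right) \left(-4\right)\right) 2\right)\right) = - 427 \left(3 + \left(9 + 3 \cdot 4 \cdot 2\right)\right) = - 427 \left(3 + \left(9 + 24\right)\right) = - 427 \left(3 + 33\right) = \left(-427\right) 36 = -15372$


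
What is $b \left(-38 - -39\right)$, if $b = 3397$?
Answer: $3397$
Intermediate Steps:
$b \left(-38 - -39\right) = 3397 \left(-38 - -39\right) = 3397 \left(-38 + 39\right) = 3397 \cdot 1 = 3397$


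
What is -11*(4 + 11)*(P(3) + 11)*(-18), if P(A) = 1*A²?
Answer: 59400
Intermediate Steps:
P(A) = A²
-11*(4 + 11)*(P(3) + 11)*(-18) = -11*(4 + 11)*(3² + 11)*(-18) = -165*(9 + 11)*(-18) = -165*20*(-18) = -11*300*(-18) = -3300*(-18) = 59400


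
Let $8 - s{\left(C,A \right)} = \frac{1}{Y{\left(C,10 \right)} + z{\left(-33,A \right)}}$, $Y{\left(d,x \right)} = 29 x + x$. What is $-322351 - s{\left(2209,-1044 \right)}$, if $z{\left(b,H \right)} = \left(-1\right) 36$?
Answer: $- \frac{85102775}{264} \approx -3.2236 \cdot 10^{5}$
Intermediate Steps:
$z{\left(b,H \right)} = -36$
$Y{\left(d,x \right)} = 30 x$
$s{\left(C,A \right)} = \frac{2111}{264}$ ($s{\left(C,A \right)} = 8 - \frac{1}{30 \cdot 10 - 36} = 8 - \frac{1}{300 - 36} = 8 - \frac{1}{264} = \frac{2111}{264}$)
$-322351 - s{\left(2209,-1044 \right)} = -322351 - \frac{2111}{264} = - \frac{85102775}{264}$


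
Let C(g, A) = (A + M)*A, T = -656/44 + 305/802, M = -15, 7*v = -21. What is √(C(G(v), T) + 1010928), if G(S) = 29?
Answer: √78711574381771/8822 ≈ 1005.7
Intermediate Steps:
v = -3 (v = (⅐)*(-21) = -3)
T = -128173/8822 (T = -656*1/44 + 305*(1/802) = -164/11 + 305/802 = -128173/8822 ≈ -14.529)
C(g, A) = A*(-15 + A) (C(g, A) = (A - 15)*A = (-15 + A)*A = A*(-15 + A))
√(C(G(v), T) + 1010928) = √(-128173*(-15 - 128173/8822)/8822 + 1010928) = √(-128173/8822*(-260503/8822) + 1010928) = √(33389451019/77827684 + 1010928) = √(78711574381771/77827684) = √78711574381771/8822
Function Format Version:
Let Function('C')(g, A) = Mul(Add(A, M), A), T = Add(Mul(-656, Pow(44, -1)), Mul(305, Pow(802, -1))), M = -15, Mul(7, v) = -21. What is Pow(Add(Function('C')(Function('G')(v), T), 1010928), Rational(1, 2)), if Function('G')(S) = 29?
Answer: Mul(Rational(1, 8822), Pow(78711574381771, Rational(1, 2))) ≈ 1005.7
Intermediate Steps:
v = -3 (v = Mul(Rational(1, 7), -21) = -3)
T = Rational(-128173, 8822) (T = Add(Mul(-656, Rational(1, 44)), Mul(305, Rational(1, 802))) = Add(Rational(-164, 11), Rational(305, 802)) = Rational(-128173, 8822) ≈ -14.529)
Function('C')(g, A) = Mul(A, Add(-15, A)) (Function('C')(g, A) = Mul(Add(A, -15), A) = Mul(Add(-15, A), A) = Mul(A, Add(-15, A)))
Pow(Add(Function('C')(Function('G')(v), T), 1010928), Rational(1, 2)) = Pow(Add(Mul(Rational(-128173, 8822), Add(-15, Rational(-128173, 8822))), 1010928), Rational(1, 2)) = Pow(Add(Mul(Rational(-128173, 8822), Rational(-260503, 8822)), 1010928), Rational(1, 2)) = Pow(Add(Rational(33389451019, 77827684), 1010928), Rational(1, 2)) = Pow(Rational(78711574381771, 77827684), Rational(1, 2)) = Mul(Rational(1, 8822), Pow(78711574381771, Rational(1, 2)))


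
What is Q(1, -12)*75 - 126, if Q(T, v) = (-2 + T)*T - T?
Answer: -276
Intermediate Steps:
Q(T, v) = -T + T*(-2 + T) (Q(T, v) = T*(-2 + T) - T = -T + T*(-2 + T))
Q(1, -12)*75 - 126 = (1*(-3 + 1))*75 - 126 = (1*(-2))*75 - 126 = -2*75 - 126 = -150 - 126 = -276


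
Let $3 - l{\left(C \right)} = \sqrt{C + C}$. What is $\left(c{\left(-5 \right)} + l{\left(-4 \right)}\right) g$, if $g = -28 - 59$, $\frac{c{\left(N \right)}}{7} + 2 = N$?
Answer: $4002 + 174 i \sqrt{2} \approx 4002.0 + 246.07 i$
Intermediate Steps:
$c{\left(N \right)} = -14 + 7 N$
$l{\left(C \right)} = 3 - \sqrt{2} \sqrt{C}$ ($l{\left(C \right)} = 3 - \sqrt{C + C} = 3 - \sqrt{2 C} = 3 - \sqrt{2} \sqrt{C}$)
$g = -87$
$\left(c{\left(-5 \right)} + l{\left(-4 \right)}\right) g = \left(\left(-14 + 7 \left(-5\right)\right) + \left(3 - \sqrt{2} \sqrt{-4}\right)\right) \left(-87\right) = \left(\left(-14 - 35\right) + \left(3 - \sqrt{2} \cdot 2 i\right)\right) \left(-87\right) = \left(-49 + \left(3 - 2 i \sqrt{2}\right)\right) \left(-87\right) = \left(-46 - 2 i \sqrt{2}\right) \left(-87\right) = 4002 + 174 i \sqrt{2}$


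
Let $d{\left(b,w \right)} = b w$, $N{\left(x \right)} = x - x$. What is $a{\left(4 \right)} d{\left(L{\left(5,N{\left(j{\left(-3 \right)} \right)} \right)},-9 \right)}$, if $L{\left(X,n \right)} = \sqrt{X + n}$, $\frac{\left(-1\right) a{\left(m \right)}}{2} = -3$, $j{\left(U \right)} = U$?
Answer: $- 54 \sqrt{5} \approx -120.75$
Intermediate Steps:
$a{\left(m \right)} = 6$ ($a{\left(m \right)} = \left(-2\right) \left(-3\right) = 6$)
$N{\left(x \right)} = 0$
$a{\left(4 \right)} d{\left(L{\left(5,N{\left(j{\left(-3 \right)} \right)} \right)},-9 \right)} = 6 \sqrt{5 + 0} \left(-9\right) = 6 \sqrt{5} \left(-9\right) = 6 \left(- 9 \sqrt{5}\right) = - 54 \sqrt{5}$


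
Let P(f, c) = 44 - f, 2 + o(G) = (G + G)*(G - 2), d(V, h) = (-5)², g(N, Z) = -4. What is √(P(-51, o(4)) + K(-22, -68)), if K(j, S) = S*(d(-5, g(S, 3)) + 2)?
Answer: I*√1741 ≈ 41.725*I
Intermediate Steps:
d(V, h) = 25
o(G) = -2 + 2*G*(-2 + G) (o(G) = -2 + (G + G)*(G - 2) = -2 + (2*G)*(-2 + G) = -2 + 2*G*(-2 + G))
K(j, S) = 27*S (K(j, S) = S*(25 + 2) = S*27 = 27*S)
√(P(-51, o(4)) + K(-22, -68)) = √((44 - 1*(-51)) + 27*(-68)) = √((44 + 51) - 1836) = √(95 - 1836) = √(-1741) = I*√1741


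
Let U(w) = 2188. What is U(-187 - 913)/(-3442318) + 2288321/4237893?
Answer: 357629820827/663098879817 ≈ 0.53933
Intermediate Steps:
U(-187 - 913)/(-3442318) + 2288321/4237893 = 2188/(-3442318) + 2288321/4237893 = 2188*(-1/3442318) + 2288321*(1/4237893) = -1094/1721159 + 2288321/4237893 = 357629820827/663098879817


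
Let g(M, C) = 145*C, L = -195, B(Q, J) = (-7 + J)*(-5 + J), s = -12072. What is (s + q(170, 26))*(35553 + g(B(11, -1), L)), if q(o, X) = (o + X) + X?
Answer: -86244300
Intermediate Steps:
q(o, X) = o + 2*X (q(o, X) = (X + o) + X = o + 2*X)
(s + q(170, 26))*(35553 + g(B(11, -1), L)) = (-12072 + (170 + 2*26))*(35553 + 145*(-195)) = (-12072 + (170 + 52))*(35553 - 28275) = (-12072 + 222)*7278 = -11850*7278 = -86244300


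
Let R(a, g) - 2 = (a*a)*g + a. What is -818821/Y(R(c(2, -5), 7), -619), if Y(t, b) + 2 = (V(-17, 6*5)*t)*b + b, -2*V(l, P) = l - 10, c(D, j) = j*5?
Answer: 818821/36368109 ≈ 0.022515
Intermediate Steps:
c(D, j) = 5*j
R(a, g) = 2 + a + g*a**2 (R(a, g) = 2 + ((a*a)*g + a) = 2 + (a**2*g + a) = 2 + (g*a**2 + a) = 2 + (a + g*a**2) = 2 + a + g*a**2)
V(l, P) = 5 - l/2 (V(l, P) = -(l - 10)/2 = -(-10 + l)/2 = 5 - l/2)
Y(t, b) = -2 + b + 27*b*t/2 (Y(t, b) = -2 + (((5 - 1/2*(-17))*t)*b + b) = -2 + (((5 + 17/2)*t)*b + b) = -2 + ((27*t/2)*b + b) = -2 + (27*b*t/2 + b) = -2 + (b + 27*b*t/2) = -2 + b + 27*b*t/2)
-818821/Y(R(c(2, -5), 7), -619) = -818821/(-2 - 619 + (27/2)*(-619)*(2 + 5*(-5) + 7*(5*(-5))**2)) = -818821/(-2 - 619 + (27/2)*(-619)*(2 - 25 + 7*(-25)**2)) = -818821/(-2 - 619 + (27/2)*(-619)*(2 - 25 + 7*625)) = -818821/(-2 - 619 + (27/2)*(-619)*(2 - 25 + 4375)) = -818821/(-2 - 619 + (27/2)*(-619)*4352) = -818821/(-2 - 619 - 36367488) = -818821/(-36368109) = -818821*(-1/36368109) = 818821/36368109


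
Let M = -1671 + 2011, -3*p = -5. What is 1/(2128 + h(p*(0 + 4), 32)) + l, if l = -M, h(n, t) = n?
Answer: -2177357/6404 ≈ -340.00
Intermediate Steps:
p = 5/3 (p = -⅓*(-5) = 5/3 ≈ 1.6667)
M = 340
l = -340 (l = -1*340 = -340)
1/(2128 + h(p*(0 + 4), 32)) + l = 1/(2128 + 5*(0 + 4)/3) - 340 = 1/(2128 + (5/3)*4) - 340 = 1/(2128 + 20/3) - 340 = 1/(6404/3) - 340 = 3/6404 - 340 = -2177357/6404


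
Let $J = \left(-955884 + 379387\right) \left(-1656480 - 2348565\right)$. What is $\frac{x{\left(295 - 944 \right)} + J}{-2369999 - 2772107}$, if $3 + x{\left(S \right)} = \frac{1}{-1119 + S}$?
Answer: $- \frac{4082128883576015}{9091243408} \approx -4.4902 \cdot 10^{5}$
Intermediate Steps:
$J = 2308896427365$ ($J = \left(-576497\right) \left(-4005045\right) = 2308896427365$)
$x{\left(S \right)} = -3 + \frac{1}{-1119 + S}$
$\frac{x{\left(295 - 944 \right)} + J}{-2369999 - 2772107} = \frac{\frac{3358 - 3 \left(295 - 944\right)}{-1119 + \left(295 - 944\right)} + 2308896427365}{-2369999 - 2772107} = \frac{\frac{3358 - -1947}{-1119 - 649} + 2308896427365}{-5142106} = \left(\frac{3358 + 1947}{-1768} + 2308896427365\right) \left(- \frac{1}{5142106}\right) = \left(\left(- \frac{1}{1768}\right) 5305 + 2308896427365\right) \left(- \frac{1}{5142106}\right) = \left(- \frac{5305}{1768} + 2308896427365\right) \left(- \frac{1}{5142106}\right) = \frac{4082128883576015}{1768} \left(- \frac{1}{5142106}\right) = - \frac{4082128883576015}{9091243408}$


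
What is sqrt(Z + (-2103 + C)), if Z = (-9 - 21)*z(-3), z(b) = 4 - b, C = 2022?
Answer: I*sqrt(291) ≈ 17.059*I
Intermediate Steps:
Z = -210 (Z = (-9 - 21)*(4 - 1*(-3)) = -30*(4 + 3) = -30*7 = -210)
sqrt(Z + (-2103 + C)) = sqrt(-210 + (-2103 + 2022)) = sqrt(-210 - 81) = sqrt(-291) = I*sqrt(291)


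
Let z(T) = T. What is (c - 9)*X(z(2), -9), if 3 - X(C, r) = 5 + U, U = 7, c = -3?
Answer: 108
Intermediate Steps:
X(C, r) = -9 (X(C, r) = 3 - (5 + 7) = 3 - 1*12 = 3 - 12 = -9)
(c - 9)*X(z(2), -9) = (-3 - 9)*(-9) = -12*(-9) = 108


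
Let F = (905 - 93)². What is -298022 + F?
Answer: 361322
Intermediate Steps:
F = 659344 (F = 812² = 659344)
-298022 + F = -298022 + 659344 = 361322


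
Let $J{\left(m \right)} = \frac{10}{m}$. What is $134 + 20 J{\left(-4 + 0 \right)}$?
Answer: $84$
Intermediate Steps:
$134 + 20 J{\left(-4 + 0 \right)} = 134 + 20 \frac{10}{-4 + 0} = 134 + 20 \frac{10}{-4} = 134 + 20 \cdot 10 \left(- \frac{1}{4}\right) = 134 + 20 \left(- \frac{5}{2}\right) = 134 - 50 = 84$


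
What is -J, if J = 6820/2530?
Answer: -62/23 ≈ -2.6957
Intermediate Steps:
J = 62/23 (J = 6820*(1/2530) = 62/23 ≈ 2.6957)
-J = -1*62/23 = -62/23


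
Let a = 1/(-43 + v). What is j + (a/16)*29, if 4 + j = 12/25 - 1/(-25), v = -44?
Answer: -4201/1200 ≈ -3.5008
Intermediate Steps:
j = -87/25 (j = -4 + (12/25 - 1/(-25)) = -4 + (12*(1/25) - 1*(-1/25)) = -4 + (12/25 + 1/25) = -4 + 13/25 = -87/25 ≈ -3.4800)
a = -1/87 (a = 1/(-43 - 44) = 1/(-87) = -1/87 ≈ -0.011494)
j + (a/16)*29 = -87/25 - 1/87/16*29 = -87/25 - 1/87*1/16*29 = -87/25 - 1/1392*29 = -87/25 - 1/48 = -4201/1200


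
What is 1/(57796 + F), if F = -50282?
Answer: 1/7514 ≈ 0.00013308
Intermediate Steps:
1/(57796 + F) = 1/(57796 - 50282) = 1/7514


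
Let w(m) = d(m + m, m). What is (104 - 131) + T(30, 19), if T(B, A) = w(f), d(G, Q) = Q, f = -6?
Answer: -33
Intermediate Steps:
w(m) = m
T(B, A) = -6
(104 - 131) + T(30, 19) = (104 - 131) - 6 = -27 - 6 = -33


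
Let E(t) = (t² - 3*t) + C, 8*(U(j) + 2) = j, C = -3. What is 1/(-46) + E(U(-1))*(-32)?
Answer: -5808/23 ≈ -252.52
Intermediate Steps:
U(j) = -2 + j/8
E(t) = -3 + t² - 3*t (E(t) = (t² - 3*t) - 3 = -3 + t² - 3*t)
1/(-46) + E(U(-1))*(-32) = 1/(-46) + (-3 + (-2 + (⅛)*(-1))² - 3*(-2 + (⅛)*(-1)))*(-32) = -1/46 + (-3 + (-2 - ⅛)² - 3*(-2 - ⅛))*(-32) = -1/46 + (-3 + (-17/8)² - 3*(-17/8))*(-32) = -1/46 + (-3 + 289/64 + 51/8)*(-32) = -1/46 + (505/64)*(-32) = -1/46 - 505/2 = -5808/23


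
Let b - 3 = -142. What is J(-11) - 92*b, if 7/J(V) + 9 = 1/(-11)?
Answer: 1278723/100 ≈ 12787.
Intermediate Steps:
b = -139 (b = 3 - 142 = -139)
J(V) = -77/100 (J(V) = 7/(-9 + 1/(-11)) = 7/(-9 - 1/11) = 7/(-100/11) = 7*(-11/100) = -77/100)
J(-11) - 92*b = -77/100 - 92*(-139) = -77/100 + 12788 = 1278723/100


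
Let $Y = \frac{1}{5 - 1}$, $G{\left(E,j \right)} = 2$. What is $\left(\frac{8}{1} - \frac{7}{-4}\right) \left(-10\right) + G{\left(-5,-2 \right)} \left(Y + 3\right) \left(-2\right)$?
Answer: $- \frac{221}{2} \approx -110.5$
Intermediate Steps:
$Y = \frac{1}{4} \approx 0.25$
$\left(\frac{8}{1} - \frac{7}{-4}\right) \left(-10\right) + G{\left(-5,-2 \right)} \left(Y + 3\right) \left(-2\right) = \left(\frac{8}{1} - \frac{7}{-4}\right) \left(-10\right) + 2 \left(\frac{1}{4} + 3\right) \left(-2\right) = \left(8 \cdot 1 - - \frac{7}{4}\right) \left(-10\right) + 2 \cdot \frac{13}{4} \left(-2\right) = \left(8 + \frac{7}{4}\right) \left(-10\right) + \frac{13}{2} \left(-2\right) = \frac{39}{4} \left(-10\right) - 13 = - \frac{195}{2} - 13 = - \frac{221}{2}$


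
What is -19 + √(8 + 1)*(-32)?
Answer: -115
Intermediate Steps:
-19 + √(8 + 1)*(-32) = -19 + √9*(-32) = -19 + 3*(-32) = -19 - 96 = -115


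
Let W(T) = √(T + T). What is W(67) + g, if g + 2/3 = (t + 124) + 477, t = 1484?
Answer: 6253/3 + √134 ≈ 2095.9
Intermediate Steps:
g = 6253/3 (g = -⅔ + ((1484 + 124) + 477) = -⅔ + (1608 + 477) = -⅔ + 2085 = 6253/3 ≈ 2084.3)
W(T) = √2*√T (W(T) = √(2*T) = √2*√T)
W(67) + g = √2*√67 + 6253/3 = √134 + 6253/3 = 6253/3 + √134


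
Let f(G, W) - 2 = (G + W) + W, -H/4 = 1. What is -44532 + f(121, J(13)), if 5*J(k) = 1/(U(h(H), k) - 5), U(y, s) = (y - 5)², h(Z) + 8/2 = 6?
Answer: -444089/10 ≈ -44409.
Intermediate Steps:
H = -4 (H = -4*1 = -4)
h(Z) = 2 (h(Z) = -4 + 6 = 2)
U(y, s) = (-5 + y)²
J(k) = 1/20 (J(k) = 1/(5*((-5 + 2)² - 5)) = 1/(5*((-3)² - 5)) = 1/(5*(9 - 5)) = (⅕)/4 = (⅕)*(¼) = 1/20)
f(G, W) = 2 + G + 2*W (f(G, W) = 2 + ((G + W) + W) = 2 + (G + 2*W) = 2 + G + 2*W)
-44532 + f(121, J(13)) = -44532 + (2 + 121 + 2*(1/20)) = -44532 + (2 + 121 + ⅒) = -44532 + 1231/10 = -444089/10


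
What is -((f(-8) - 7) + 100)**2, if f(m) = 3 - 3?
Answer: -8649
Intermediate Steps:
f(m) = 0
-((f(-8) - 7) + 100)**2 = -((0 - 7) + 100)**2 = -(-7 + 100)**2 = -1*93**2 = -1*8649 = -8649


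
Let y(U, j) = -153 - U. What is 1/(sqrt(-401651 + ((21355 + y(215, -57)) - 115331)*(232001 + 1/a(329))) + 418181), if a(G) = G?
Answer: 137581549/64735241851068 - I*sqrt(2369211943761971)/64735241851068 ≈ 2.1253e-6 - 7.519e-7*I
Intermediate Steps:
1/(sqrt(-401651 + ((21355 + y(215, -57)) - 115331)*(232001 + 1/a(329))) + 418181) = 1/(sqrt(-401651 + ((21355 + (-153 - 1*215)) - 115331)*(232001 + 1/329)) + 418181) = 1/(sqrt(-401651 + ((21355 + (-153 - 215)) - 115331)*(232001 + 1/329)) + 418181) = 1/(sqrt(-401651 + ((21355 - 368) - 115331)*(76328330/329)) + 418181) = 1/(sqrt(-401651 + (20987 - 115331)*(76328330/329)) + 418181) = 1/(sqrt(-401651 - 94344*76328330/329) + 418181) = 1/(sqrt(-401651 - 7201119965520/329) + 418181) = 1/(sqrt(-7201252108699/329) + 418181) = 1/(I*sqrt(2369211943761971)/329 + 418181) = 1/(418181 + I*sqrt(2369211943761971)/329)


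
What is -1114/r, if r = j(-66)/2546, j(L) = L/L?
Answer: -2836244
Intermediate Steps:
j(L) = 1
r = 1/2546 ≈ 0.00039277
-1114/r = -1114/1/2546 = -1114*2546 = -2836244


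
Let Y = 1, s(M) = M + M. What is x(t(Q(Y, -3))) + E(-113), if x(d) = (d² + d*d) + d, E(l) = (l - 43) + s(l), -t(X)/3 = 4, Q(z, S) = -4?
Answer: -106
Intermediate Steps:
s(M) = 2*M
t(X) = -12 (t(X) = -3*4 = -12)
E(l) = -43 + 3*l (E(l) = (l - 43) + 2*l = (-43 + l) + 2*l = -43 + 3*l)
x(d) = d + 2*d² (x(d) = (d² + d²) + d = 2*d² + d = d + 2*d²)
x(t(Q(Y, -3))) + E(-113) = -12*(1 + 2*(-12)) + (-43 + 3*(-113)) = -12*(1 - 24) + (-43 - 339) = -12*(-23) - 382 = 276 - 382 = -106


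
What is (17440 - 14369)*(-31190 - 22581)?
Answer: -165130741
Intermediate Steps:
(17440 - 14369)*(-31190 - 22581) = 3071*(-53771) = -165130741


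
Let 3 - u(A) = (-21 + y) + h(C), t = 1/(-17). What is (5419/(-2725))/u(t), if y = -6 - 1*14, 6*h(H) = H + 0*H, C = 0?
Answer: -5419/119900 ≈ -0.045196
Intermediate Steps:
h(H) = H/6 (h(H) = (H + 0*H)/6 = (H + 0)/6 = H/6)
y = -20 (y = -6 - 14 = -20)
t = -1/17 ≈ -0.058824
u(A) = 44 (u(A) = 3 - ((-21 - 20) + (1/6)*0) = 3 - (-41 + 0) = 3 - 1*(-41) = 3 + 41 = 44)
(5419/(-2725))/u(t) = (5419/(-2725))/44 = (5419*(-1/2725))*(1/44) = -5419/2725*1/44 = -5419/119900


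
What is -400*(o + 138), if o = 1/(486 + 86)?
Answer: -7893700/143 ≈ -55201.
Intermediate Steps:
o = 1/572 ≈ 0.0017483
-400*(o + 138) = -400*(1/572 + 138) = -400*78937/572 = -7893700/143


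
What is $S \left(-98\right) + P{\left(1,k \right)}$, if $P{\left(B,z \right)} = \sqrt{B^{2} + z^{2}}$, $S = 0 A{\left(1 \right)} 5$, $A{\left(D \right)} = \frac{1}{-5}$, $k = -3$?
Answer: $\sqrt{10} \approx 3.1623$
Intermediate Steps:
$A{\left(D \right)} = - \frac{1}{5}$
$S = 0$ ($S = 0 \left(- \frac{1}{5}\right) 5 = 0 \cdot 5 = 0$)
$S \left(-98\right) + P{\left(1,k \right)} = 0 \left(-98\right) + \sqrt{1^{2} + \left(-3\right)^{2}} = 0 + \sqrt{1 + 9} = 0 + \sqrt{10} = \sqrt{10}$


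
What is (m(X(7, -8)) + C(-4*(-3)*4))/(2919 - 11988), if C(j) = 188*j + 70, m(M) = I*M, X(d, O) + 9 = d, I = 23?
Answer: -3016/3023 ≈ -0.99768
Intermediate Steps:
X(d, O) = -9 + d
m(M) = 23*M
C(j) = 70 + 188*j
(m(X(7, -8)) + C(-4*(-3)*4))/(2919 - 11988) = (23*(-9 + 7) + (70 + 188*(-4*(-3)*4)))/(2919 - 11988) = (23*(-2) + (70 + 188*(12*4)))/(-9069) = (-46 + (70 + 188*48))*(-1/9069) = (-46 + (70 + 9024))*(-1/9069) = (-46 + 9094)*(-1/9069) = 9048*(-1/9069) = -3016/3023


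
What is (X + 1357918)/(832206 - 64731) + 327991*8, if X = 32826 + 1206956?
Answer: 26850689860/10233 ≈ 2.6239e+6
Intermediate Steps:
X = 1239782
(X + 1357918)/(832206 - 64731) + 327991*8 = (1239782 + 1357918)/(832206 - 64731) + 327991*8 = 2597700/767475 + 2623928 = 2597700*(1/767475) + 2623928 = 34636/10233 + 2623928 = 26850689860/10233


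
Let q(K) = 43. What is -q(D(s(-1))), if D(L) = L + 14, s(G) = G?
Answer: -43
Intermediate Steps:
D(L) = 14 + L
-q(D(s(-1))) = -1*43 = -43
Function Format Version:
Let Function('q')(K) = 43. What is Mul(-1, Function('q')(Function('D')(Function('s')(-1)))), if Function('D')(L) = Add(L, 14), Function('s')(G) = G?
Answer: -43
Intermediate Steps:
Function('D')(L) = Add(14, L)
Mul(-1, Function('q')(Function('D')(Function('s')(-1)))) = Mul(-1, 43) = -43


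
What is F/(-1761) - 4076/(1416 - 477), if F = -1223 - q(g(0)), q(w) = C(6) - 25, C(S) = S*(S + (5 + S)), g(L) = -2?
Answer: -661904/183731 ≈ -3.6026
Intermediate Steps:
C(S) = S*(5 + 2*S)
q(w) = 77 (q(w) = 6*(5 + 2*6) - 25 = 6*(5 + 12) - 25 = 6*17 - 25 = 102 - 25 = 77)
F = -1300 (F = -1223 - 1*77 = -1223 - 77 = -1300)
F/(-1761) - 4076/(1416 - 477) = -1300/(-1761) - 4076/(1416 - 477) = -1300*(-1/1761) - 4076/939 = 1300/1761 - 4076*1/939 = 1300/1761 - 4076/939 = -661904/183731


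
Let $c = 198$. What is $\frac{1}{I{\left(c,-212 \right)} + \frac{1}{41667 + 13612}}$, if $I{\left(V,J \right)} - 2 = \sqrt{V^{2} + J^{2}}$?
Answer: $- \frac{6111590961}{257124528991987} + \frac{6111535682 \sqrt{21037}}{257124528991987} \approx 0.0034237$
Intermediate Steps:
$I{\left(V,J \right)} = 2 + \sqrt{J^{2} + V^{2}}$ ($I{\left(V,J \right)} = 2 + \sqrt{V^{2} + J^{2}} = 2 + \sqrt{J^{2} + V^{2}}$)
$\frac{1}{I{\left(c,-212 \right)} + \frac{1}{41667 + 13612}} = \frac{1}{\left(2 + \sqrt{\left(-212\right)^{2} + 198^{2}}\right) + \frac{1}{41667 + 13612}} = \frac{1}{\left(2 + \sqrt{44944 + 39204}\right) + \frac{1}{55279}} = \frac{1}{\left(2 + \sqrt{84148}\right) + \frac{1}{55279}} = \frac{1}{\left(2 + 2 \sqrt{21037}\right) + \frac{1}{55279}} = \frac{1}{\frac{110559}{55279} + 2 \sqrt{21037}}$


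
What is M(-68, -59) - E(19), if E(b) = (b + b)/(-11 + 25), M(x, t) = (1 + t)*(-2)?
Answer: 793/7 ≈ 113.29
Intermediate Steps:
M(x, t) = -2 - 2*t
E(b) = b/7 (E(b) = (2*b)/14 = (2*b)*(1/14) = b/7)
M(-68, -59) - E(19) = (-2 - 2*(-59)) - 19/7 = (-2 + 118) - 1*19/7 = 116 - 19/7 = 793/7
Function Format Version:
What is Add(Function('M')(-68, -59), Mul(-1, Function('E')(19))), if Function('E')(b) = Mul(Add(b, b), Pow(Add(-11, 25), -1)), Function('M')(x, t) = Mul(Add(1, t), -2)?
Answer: Rational(793, 7) ≈ 113.29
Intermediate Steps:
Function('M')(x, t) = Add(-2, Mul(-2, t))
Function('E')(b) = Mul(Rational(1, 7), b) (Function('E')(b) = Mul(Mul(2, b), Pow(14, -1)) = Mul(Mul(2, b), Rational(1, 14)) = Mul(Rational(1, 7), b))
Add(Function('M')(-68, -59), Mul(-1, Function('E')(19))) = Add(Add(-2, Mul(-2, -59)), Mul(-1, Mul(Rational(1, 7), 19))) = Add(Add(-2, 118), Mul(-1, Rational(19, 7))) = Add(116, Rational(-19, 7)) = Rational(793, 7)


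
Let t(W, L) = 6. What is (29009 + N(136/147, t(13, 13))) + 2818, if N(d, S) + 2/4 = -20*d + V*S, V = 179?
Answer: 9667307/294 ≈ 32882.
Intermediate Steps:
N(d, S) = -1/2 - 20*d + 179*S (N(d, S) = -1/2 + (-20*d + 179*S) = -1/2 - 20*d + 179*S)
(29009 + N(136/147, t(13, 13))) + 2818 = (29009 + (-1/2 - 2720/147 + 179*6)) + 2818 = (29009 + (-1/2 - 2720/147 + 1074)) + 2818 = (29009 + 310169/294) + 2818 = 8838815/294 + 2818 = 9667307/294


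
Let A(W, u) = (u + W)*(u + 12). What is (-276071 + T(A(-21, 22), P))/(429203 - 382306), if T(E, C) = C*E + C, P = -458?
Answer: -292101/46897 ≈ -6.2286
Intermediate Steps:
A(W, u) = (12 + u)*(W + u) (A(W, u) = (W + u)*(12 + u) = (12 + u)*(W + u))
T(E, C) = C + C*E
(-276071 + T(A(-21, 22), P))/(429203 - 382306) = (-276071 - 458*(1 + (22² + 12*(-21) + 12*22 - 21*22)))/(429203 - 382306) = (-276071 - 458*(1 + (484 - 252 + 264 - 462)))/46897 = (-276071 - 458*(1 + 34))*(1/46897) = (-276071 - 458*35)*(1/46897) = (-276071 - 16030)*(1/46897) = -292101*1/46897 = -292101/46897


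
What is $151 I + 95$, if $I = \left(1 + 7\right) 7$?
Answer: $8551$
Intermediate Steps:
$I = 56$ ($I = 8 \cdot 7 = 56$)
$151 I + 95 = 151 \cdot 56 + 95 = 8456 + 95 = 8551$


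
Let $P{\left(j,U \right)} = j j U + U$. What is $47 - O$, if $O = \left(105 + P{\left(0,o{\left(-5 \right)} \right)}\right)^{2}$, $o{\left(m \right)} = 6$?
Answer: $-12274$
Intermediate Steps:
$P{\left(j,U \right)} = U + U j^{2}$ ($P{\left(j,U \right)} = j^{2} U + U = U j^{2} + U = U + U j^{2}$)
$O = 12321$ ($O = \left(105 + 6 \left(1 + 0^{2}\right)\right)^{2} = \left(105 + 6 \left(1 + 0\right)\right)^{2} = \left(105 + 6 \cdot 1\right)^{2} = \left(105 + 6\right)^{2} = 111^{2} = 12321$)
$47 - O = 47 - 12321 = -12274$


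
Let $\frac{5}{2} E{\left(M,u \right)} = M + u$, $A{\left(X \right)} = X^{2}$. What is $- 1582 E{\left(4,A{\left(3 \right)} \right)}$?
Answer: $- \frac{41132}{5} \approx -8226.4$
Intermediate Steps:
$E{\left(M,u \right)} = \frac{2 M}{5} + \frac{2 u}{5}$ ($E{\left(M,u \right)} = \frac{2 \left(M + u\right)}{5} = \frac{2 M}{5} + \frac{2 u}{5}$)
$- 1582 E{\left(4,A{\left(3 \right)} \right)} = - 1582 \left(\frac{2}{5} \cdot 4 + \frac{2 \cdot 3^{2}}{5}\right) = - 1582 \left(\frac{8}{5} + \frac{2}{5} \cdot 9\right) = - 1582 \left(\frac{8}{5} + \frac{18}{5}\right) = \left(-1582\right) \frac{26}{5} = - \frac{41132}{5}$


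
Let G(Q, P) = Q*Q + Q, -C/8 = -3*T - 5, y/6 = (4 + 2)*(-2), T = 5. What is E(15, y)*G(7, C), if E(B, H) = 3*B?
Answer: 2520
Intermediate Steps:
y = -72 (y = 6*((4 + 2)*(-2)) = 6*(6*(-2)) = 6*(-12) = -72)
C = 160 (C = -8*(-3*5 - 5) = -8*(-15 - 5) = -8*(-20) = 160)
G(Q, P) = Q + Q² (G(Q, P) = Q² + Q = Q + Q²)
E(15, y)*G(7, C) = (3*15)*(7*(1 + 7)) = 45*(7*8) = 45*56 = 2520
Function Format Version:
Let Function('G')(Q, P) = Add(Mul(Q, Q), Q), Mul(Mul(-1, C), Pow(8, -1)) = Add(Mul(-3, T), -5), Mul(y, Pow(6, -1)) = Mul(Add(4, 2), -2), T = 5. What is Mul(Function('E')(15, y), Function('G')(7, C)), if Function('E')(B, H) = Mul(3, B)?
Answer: 2520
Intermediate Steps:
y = -72 (y = Mul(6, Mul(Add(4, 2), -2)) = Mul(6, Mul(6, -2)) = Mul(6, -12) = -72)
C = 160 (C = Mul(-8, Add(Mul(-3, 5), -5)) = Mul(-8, Add(-15, -5)) = Mul(-8, -20) = 160)
Function('G')(Q, P) = Add(Q, Pow(Q, 2)) (Function('G')(Q, P) = Add(Pow(Q, 2), Q) = Add(Q, Pow(Q, 2)))
Mul(Function('E')(15, y), Function('G')(7, C)) = Mul(Mul(3, 15), Mul(7, Add(1, 7))) = Mul(45, Mul(7, 8)) = Mul(45, 56) = 2520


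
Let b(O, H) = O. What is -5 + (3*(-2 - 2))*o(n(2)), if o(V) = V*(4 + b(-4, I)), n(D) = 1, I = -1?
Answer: -5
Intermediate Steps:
o(V) = 0 (o(V) = V*(4 - 4) = V*0 = 0)
-5 + (3*(-2 - 2))*o(n(2)) = -5 + (3*(-2 - 2))*0 = -5 + (3*(-4))*0 = -5 - 12*0 = -5 + 0 = -5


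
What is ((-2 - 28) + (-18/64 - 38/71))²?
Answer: 4902100225/5161984 ≈ 949.65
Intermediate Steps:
((-2 - 28) + (-18/64 - 38/71))² = (-30 + (-18*1/64 - 38*1/71))² = (-30 + (-9/32 - 38/71))² = (-30 - 1855/2272)² = (-70015/2272)² = 4902100225/5161984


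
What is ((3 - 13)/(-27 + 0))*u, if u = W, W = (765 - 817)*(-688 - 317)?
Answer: 174200/9 ≈ 19356.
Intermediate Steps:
W = 52260 (W = -52*(-1005) = 52260)
u = 52260
((3 - 13)/(-27 + 0))*u = ((3 - 13)/(-27 + 0))*52260 = -10/(-27)*52260 = -10*(-1/27)*52260 = (10/27)*52260 = 174200/9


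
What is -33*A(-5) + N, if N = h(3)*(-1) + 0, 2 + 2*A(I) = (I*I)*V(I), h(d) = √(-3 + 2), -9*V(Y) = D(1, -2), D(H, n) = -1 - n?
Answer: 473/6 - I ≈ 78.833 - 1.0*I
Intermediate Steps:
V(Y) = -⅑ (V(Y) = -(-1 - 1*(-2))/9 = -(-1 + 2)/9 = -⅑*1 = -⅑)
h(d) = I (h(d) = √(-1) = I)
A(I) = -1 - I²/18 (A(I) = -1 + ((I*I)*(-⅑))/2 = -1 + (I²*(-⅑))/2 = -1 + (-I²/9)/2 = -1 - I²/18)
N = -I (N = I*(-1) + 0 = -I + 0 = -I ≈ -1.0*I)
-33*A(-5) + N = -33*(-1 - 1/18*(-5)²) - I = -33*(-1 - 1/18*25) - I = -33*(-1 - 25/18) - I = -33*(-43/18) - I = 473/6 - I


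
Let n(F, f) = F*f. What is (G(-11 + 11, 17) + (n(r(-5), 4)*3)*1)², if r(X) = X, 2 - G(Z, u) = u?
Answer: 5625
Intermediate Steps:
G(Z, u) = 2 - u
(G(-11 + 11, 17) + (n(r(-5), 4)*3)*1)² = ((2 - 1*17) + (-5*4*3)*1)² = ((2 - 17) - 20*3*1)² = (-15 - 60*1)² = (-15 - 60)² = (-75)² = 5625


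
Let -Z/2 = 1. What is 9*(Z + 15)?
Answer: 117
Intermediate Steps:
Z = -2 (Z = -2*1 = -2)
9*(Z + 15) = 9*(-2 + 15) = 9*13 = 117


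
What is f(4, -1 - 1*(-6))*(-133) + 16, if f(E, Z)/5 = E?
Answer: -2644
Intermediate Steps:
f(E, Z) = 5*E
f(4, -1 - 1*(-6))*(-133) + 16 = (5*4)*(-133) + 16 = 20*(-133) + 16 = -2660 + 16 = -2644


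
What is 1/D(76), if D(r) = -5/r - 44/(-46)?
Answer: 1748/1557 ≈ 1.1227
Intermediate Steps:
D(r) = 22/23 - 5/r (D(r) = -5/r - 44*(-1/46) = -5/r + 22/23 = 22/23 - 5/r)
1/D(76) = 1/(22/23 - 5/76) = 1/(1557/1748) = 1748/1557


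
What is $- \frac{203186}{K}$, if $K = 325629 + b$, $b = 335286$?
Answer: $- \frac{10694}{34785} \approx -0.30743$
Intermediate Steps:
$K = 660915$ ($K = 325629 + 335286 = 660915$)
$- \frac{203186}{K} = - \frac{203186}{660915} = \left(-203186\right) \frac{1}{660915} = - \frac{10694}{34785}$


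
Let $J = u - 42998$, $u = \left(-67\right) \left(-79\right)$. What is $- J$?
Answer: $37705$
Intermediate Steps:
$u = 5293$
$J = -37705$ ($J = 5293 - 42998 = -37705$)
$- J = \left(-1\right) \left(-37705\right) = 37705$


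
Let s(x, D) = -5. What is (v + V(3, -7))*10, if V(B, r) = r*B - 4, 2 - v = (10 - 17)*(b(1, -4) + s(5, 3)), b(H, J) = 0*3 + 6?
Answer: -160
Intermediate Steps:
b(H, J) = 6 (b(H, J) = 0 + 6 = 6)
v = 9 (v = 2 - (10 - 17)*(6 - 5) = 2 - (-7) = 2 - 1*(-7) = 2 + 7 = 9)
V(B, r) = -4 + B*r (V(B, r) = B*r - 4 = -4 + B*r)
(v + V(3, -7))*10 = (9 + (-4 + 3*(-7)))*10 = (9 + (-4 - 21))*10 = (9 - 25)*10 = -16*10 = -160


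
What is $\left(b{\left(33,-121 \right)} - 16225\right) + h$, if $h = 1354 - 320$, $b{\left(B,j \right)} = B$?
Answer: $-15158$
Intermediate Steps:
$h = 1034$ ($h = 1354 - 320 = 1034$)
$\left(b{\left(33,-121 \right)} - 16225\right) + h = \left(33 - 16225\right) + 1034 = -16192 + 1034 = -15158$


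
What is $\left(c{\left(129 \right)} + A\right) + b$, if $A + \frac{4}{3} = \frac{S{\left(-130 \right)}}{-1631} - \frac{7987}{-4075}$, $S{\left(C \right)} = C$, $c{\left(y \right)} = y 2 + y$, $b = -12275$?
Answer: $- \frac{1454113193}{122325} \approx -11887.0$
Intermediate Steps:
$c{\left(y \right)} = 3 y$ ($c{\left(y \right)} = 2 y + y = 3 y$)
$A = \frac{86407}{122325}$ ($A = - \frac{4}{3} - \left(- \frac{130}{1631} - \frac{49}{25}\right) = - \frac{4}{3} - - \frac{83169}{40775} = - \frac{4}{3} + \left(\frac{130}{1631} + \frac{49}{25}\right) = - \frac{4}{3} + \frac{83169}{40775} = \frac{86407}{122325} \approx 0.70637$)
$\left(c{\left(129 \right)} + A\right) + b = \left(3 \cdot 129 + \frac{86407}{122325}\right) - 12275 = \left(387 + \frac{86407}{122325}\right) - 12275 = \frac{47426182}{122325} - 12275 = - \frac{1454113193}{122325}$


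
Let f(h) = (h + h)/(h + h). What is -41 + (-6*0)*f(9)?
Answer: -41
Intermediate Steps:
f(h) = 1 (f(h) = (2*h)/((2*h)) = (2*h)*(1/(2*h)) = 1)
-41 + (-6*0)*f(9) = -41 - 6*0*1 = -41 + 0*1 = -41 + 0 = -41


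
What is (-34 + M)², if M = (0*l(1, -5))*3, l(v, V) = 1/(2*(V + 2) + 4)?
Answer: 1156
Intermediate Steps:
l(v, V) = 1/(8 + 2*V) (l(v, V) = 1/(2*(2 + V) + 4) = 1/((4 + 2*V) + 4) = 1/(8 + 2*V))
M = 0 (M = (0*(1/(2*(4 - 5))))*3 = (0*((½)/(-1)))*3 = (0*((½)*(-1)))*3 = (0*(-½))*3 = 0*3 = 0)
(-34 + M)² = (-34 + 0)² = (-34)² = 1156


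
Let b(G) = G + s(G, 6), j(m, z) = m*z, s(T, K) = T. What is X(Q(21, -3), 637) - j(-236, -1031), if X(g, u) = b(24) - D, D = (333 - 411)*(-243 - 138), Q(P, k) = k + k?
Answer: -272986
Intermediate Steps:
Q(P, k) = 2*k
D = 29718 (D = -78*(-381) = 29718)
b(G) = 2*G (b(G) = G + G = 2*G)
X(g, u) = -29670 (X(g, u) = 2*24 - 1*29718 = 48 - 29718 = -29670)
X(Q(21, -3), 637) - j(-236, -1031) = -29670 - (-236)*(-1031) = -29670 - 1*243316 = -29670 - 243316 = -272986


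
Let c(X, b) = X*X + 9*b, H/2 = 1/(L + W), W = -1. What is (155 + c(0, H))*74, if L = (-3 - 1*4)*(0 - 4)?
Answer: 34558/3 ≈ 11519.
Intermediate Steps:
L = 28 (L = (-3 - 4)*(-4) = -7*(-4) = 28)
H = 2/27 (H = 2/(28 - 1) = 2/27 ≈ 0.074074)
c(X, b) = X² + 9*b
(155 + c(0, H))*74 = (155 + (0² + 9*(2/27)))*74 = (155 + (0 + ⅔))*74 = (155 + ⅔)*74 = (467/3)*74 = 34558/3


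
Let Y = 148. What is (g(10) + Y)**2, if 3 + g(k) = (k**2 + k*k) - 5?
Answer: 115600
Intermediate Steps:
g(k) = -8 + 2*k**2 (g(k) = -3 + ((k**2 + k*k) - 5) = -3 + ((k**2 + k**2) - 5) = -3 + (2*k**2 - 5) = -3 + (-5 + 2*k**2) = -8 + 2*k**2)
(g(10) + Y)**2 = ((-8 + 2*10**2) + 148)**2 = ((-8 + 2*100) + 148)**2 = ((-8 + 200) + 148)**2 = (192 + 148)**2 = 340**2 = 115600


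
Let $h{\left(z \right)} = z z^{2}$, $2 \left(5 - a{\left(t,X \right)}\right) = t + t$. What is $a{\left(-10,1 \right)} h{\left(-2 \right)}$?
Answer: $-120$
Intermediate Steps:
$a{\left(t,X \right)} = 5 - t$ ($a{\left(t,X \right)} = 5 - \frac{t + t}{2} = 5 - \frac{2 t}{2} = 5 - t$)
$h{\left(z \right)} = z^{3}$
$a{\left(-10,1 \right)} h{\left(-2 \right)} = \left(5 - -10\right) \left(-2\right)^{3} = \left(5 + 10\right) \left(-8\right) = 15 \left(-8\right) = -120$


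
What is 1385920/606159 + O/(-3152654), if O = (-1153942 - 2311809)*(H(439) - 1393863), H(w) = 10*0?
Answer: -2928217669209938287/1911009595986 ≈ -1.5323e+6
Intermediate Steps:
H(w) = 0
O = 4830782086113 (O = (-1153942 - 2311809)*(0 - 1393863) = -3465751*(-1393863) = 4830782086113)
1385920/606159 + O/(-3152654) = 1385920/606159 + 4830782086113/(-3152654) = 1385920*(1/606159) + 4830782086113*(-1/3152654) = 1385920/606159 - 4830782086113/3152654 = -2928217669209938287/1911009595986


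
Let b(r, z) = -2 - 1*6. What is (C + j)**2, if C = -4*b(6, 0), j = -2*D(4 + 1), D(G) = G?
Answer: 484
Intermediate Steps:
b(r, z) = -8 (b(r, z) = -2 - 6 = -8)
j = -10 (j = -2*(4 + 1) = -2*5 = -10)
C = 32 (C = -4*(-8) = 32)
(C + j)**2 = (32 - 10)**2 = 22**2 = 484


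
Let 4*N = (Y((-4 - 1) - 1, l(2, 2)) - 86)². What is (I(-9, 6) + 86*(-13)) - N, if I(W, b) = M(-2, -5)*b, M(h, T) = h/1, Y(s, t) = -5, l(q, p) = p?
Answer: -12801/4 ≈ -3200.3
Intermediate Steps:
M(h, T) = h (M(h, T) = h*1 = h)
I(W, b) = -2*b
N = 8281/4 (N = (-5 - 86)²/4 = (¼)*(-91)² = (¼)*8281 = 8281/4 ≈ 2070.3)
(I(-9, 6) + 86*(-13)) - N = (-2*6 + 86*(-13)) - 1*8281/4 = (-12 - 1118) - 8281/4 = -1130 - 8281/4 = -12801/4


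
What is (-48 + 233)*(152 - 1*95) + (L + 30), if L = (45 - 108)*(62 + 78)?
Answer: 1755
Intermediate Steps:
L = -8820 (L = -63*140 = -8820)
(-48 + 233)*(152 - 1*95) + (L + 30) = (-48 + 233)*(152 - 1*95) + (-8820 + 30) = 185*(152 - 95) - 8790 = 185*57 - 8790 = 10545 - 8790 = 1755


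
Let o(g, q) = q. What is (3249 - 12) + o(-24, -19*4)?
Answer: 3161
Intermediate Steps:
(3249 - 12) + o(-24, -19*4) = (3249 - 12) - 19*4 = 3237 - 76 = 3161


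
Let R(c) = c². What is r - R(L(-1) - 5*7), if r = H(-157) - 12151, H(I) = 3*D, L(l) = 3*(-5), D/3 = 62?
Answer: -14093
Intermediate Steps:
D = 186 (D = 3*62 = 186)
L(l) = -15
H(I) = 558 (H(I) = 3*186 = 558)
r = -11593 (r = 558 - 12151 = -11593)
r - R(L(-1) - 5*7) = -11593 - (-15 - 5*7)² = -11593 - (-15 - 35)² = -11593 - 1*(-50)² = -11593 - 1*2500 = -11593 - 2500 = -14093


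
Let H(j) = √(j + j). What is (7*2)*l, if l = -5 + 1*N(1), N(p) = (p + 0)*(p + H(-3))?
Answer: -56 + 14*I*√6 ≈ -56.0 + 34.293*I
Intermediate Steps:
H(j) = √2*√j (H(j) = √(2*j) = √2*√j)
N(p) = p*(p + I*√6) (N(p) = (p + 0)*(p + √2*√(-3)) = p*(p + √2*(I*√3)) = p*(p + I*√6))
l = -4 + I*√6 (l = -5 + 1*(1*(1 + I*√6)) = -5 + 1*(1 + I*√6) = -5 + (1 + I*√6) = -4 + I*√6 ≈ -4.0 + 2.4495*I)
(7*2)*l = (7*2)*(-4 + I*√6) = 14*(-4 + I*√6) = -56 + 14*I*√6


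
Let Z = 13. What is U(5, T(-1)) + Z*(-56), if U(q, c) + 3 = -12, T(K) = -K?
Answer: -743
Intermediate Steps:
U(q, c) = -15 (U(q, c) = -3 - 12 = -15)
U(5, T(-1)) + Z*(-56) = -15 + 13*(-56) = -15 - 728 = -743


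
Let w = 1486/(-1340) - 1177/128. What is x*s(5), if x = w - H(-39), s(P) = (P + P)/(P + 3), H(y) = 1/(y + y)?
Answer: -17210593/1337856 ≈ -12.864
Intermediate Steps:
H(y) = 1/(2*y)
s(P) = 2*P/(3 + P) (s(P) = (2*P)/(3 + P) = 2*P/(3 + P))
w = -441847/42880 (w = 1486*(-1/1340) - 1177*1/128 = -743/670 - 1177/128 = -441847/42880 ≈ -10.304)
x = -17210593/1672320 (x = -441847/42880 - 1/(2*(-39)) = -441847/42880 - (-1)/(2*39) = -441847/42880 - 1*(-1/78) = -441847/42880 + 1/78 = -17210593/1672320 ≈ -10.291)
x*s(5) = -17210593*5/(836160*(3 + 5)) = -17210593*5/(836160*8) = -17210593/1672320*5/4 = -17210593/1337856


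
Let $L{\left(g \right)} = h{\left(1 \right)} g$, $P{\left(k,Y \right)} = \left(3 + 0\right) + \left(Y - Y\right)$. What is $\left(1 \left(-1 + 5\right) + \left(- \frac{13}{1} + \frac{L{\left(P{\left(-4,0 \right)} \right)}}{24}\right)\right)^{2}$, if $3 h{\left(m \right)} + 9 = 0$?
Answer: $\frac{5625}{64} \approx 87.891$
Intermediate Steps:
$P{\left(k,Y \right)} = 3$ ($P{\left(k,Y \right)} = 3 + 0 = 3$)
$h{\left(m \right)} = -3$ ($h{\left(m \right)} = -3 + \frac{1}{3} \cdot 0 = -3 + 0 = -3$)
$L{\left(g \right)} = - 3 g$
$\left(1 \left(-1 + 5\right) + \left(- \frac{13}{1} + \frac{L{\left(P{\left(-4,0 \right)} \right)}}{24}\right)\right)^{2} = \left(1 \left(-1 + 5\right) - \left(13 - \frac{\left(-3\right) 3}{24}\right)\right)^{2} = \left(1 \cdot 4 - \frac{107}{8}\right)^{2} = \left(4 - \frac{107}{8}\right)^{2} = \left(- \frac{75}{8}\right)^{2} = \frac{5625}{64}$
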